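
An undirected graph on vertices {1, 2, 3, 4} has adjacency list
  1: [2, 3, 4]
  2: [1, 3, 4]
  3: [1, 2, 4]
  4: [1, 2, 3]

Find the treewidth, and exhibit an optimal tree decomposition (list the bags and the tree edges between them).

Treewidth 3.
One optimal decomposition is:
Bags: B1 = {1, 2, 3, 4}
Tree: (single bag)

A single bag containing all 4 vertices is trivially a valid decomposition of width 3. Conversely, {1, 2, 3, 4} is a clique of size 4, and the vertices of any clique must share a bag in every tree decomposition; so some bag has ≥ 4 vertices and tw(G) ≥ 3. The upper and lower bounds meet at 3, so that is the treewidth.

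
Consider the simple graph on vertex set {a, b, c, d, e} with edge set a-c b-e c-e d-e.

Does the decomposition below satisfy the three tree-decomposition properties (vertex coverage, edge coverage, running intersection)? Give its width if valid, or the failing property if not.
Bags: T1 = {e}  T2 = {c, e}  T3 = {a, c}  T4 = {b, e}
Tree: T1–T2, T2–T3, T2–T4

A tree decomposition must satisfy three properties: every vertex lies in some bag; for every edge, both endpoints lie together in some bag; and for every vertex, the bags containing it form a connected subtree. Here vertex d appears in no bag, so the decomposition is invalid.

No — vertex d appears in no bag.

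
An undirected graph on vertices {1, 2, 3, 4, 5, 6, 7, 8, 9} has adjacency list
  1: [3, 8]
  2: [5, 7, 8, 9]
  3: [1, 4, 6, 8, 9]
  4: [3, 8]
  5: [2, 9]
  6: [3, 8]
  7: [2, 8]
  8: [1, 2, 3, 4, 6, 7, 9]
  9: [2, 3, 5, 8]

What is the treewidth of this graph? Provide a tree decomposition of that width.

Treewidth 2.
Bags: B1 = {2, 7, 8}  B2 = {2, 8, 9}  B3 = {3, 8, 9}  B4 = {3, 4, 8}  B5 = {1, 3, 8}  B6 = {2, 5, 9}  B7 = {3, 6, 8}
Tree: B1–B2, B2–B3, B3–B4, B3–B5, B2–B6, B4–B7

Each bag holds 3 vertices, so the decomposition has width 2, which upper-bounds the treewidth. For the lower bound, the 3 vertices {2, 8, 9} are pairwise adjacent, and any tree decomposition puts a clique entirely inside one bag — forcing width ≥ 2. Combining the bounds, tw(G) = 2.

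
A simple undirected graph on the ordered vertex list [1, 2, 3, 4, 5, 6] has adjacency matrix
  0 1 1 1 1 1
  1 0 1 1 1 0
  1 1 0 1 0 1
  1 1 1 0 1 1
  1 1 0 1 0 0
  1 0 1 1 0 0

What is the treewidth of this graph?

A width-3 tree decomposition is:
Bags: B1 = {1, 2, 3, 4}  B2 = {1, 3, 4, 6}  B3 = {1, 2, 4, 5}
Tree: B1–B2, B1–B3
Every bag has size at most 4, so the width is 4 − 1 = 3 and tw(G) ≤ 3. For the lower bound, the 4 vertices {1, 2, 3, 4} are pairwise adjacent, and any tree decomposition puts a clique entirely inside one bag — forcing width ≥ 3. Combining the bounds, tw(G) = 3.

3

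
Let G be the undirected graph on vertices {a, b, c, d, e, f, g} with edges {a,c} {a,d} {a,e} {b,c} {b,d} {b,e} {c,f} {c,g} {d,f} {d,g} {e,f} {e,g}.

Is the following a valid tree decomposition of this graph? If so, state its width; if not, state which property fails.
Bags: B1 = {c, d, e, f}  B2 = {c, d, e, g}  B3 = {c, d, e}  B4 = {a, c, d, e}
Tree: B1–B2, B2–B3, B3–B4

A tree decomposition must satisfy three properties: every vertex lies in some bag; for every edge, both endpoints lie together in some bag; and for every vertex, the bags containing it form a connected subtree. Here vertex b appears in no bag, so the decomposition is invalid.

No — vertex b appears in no bag.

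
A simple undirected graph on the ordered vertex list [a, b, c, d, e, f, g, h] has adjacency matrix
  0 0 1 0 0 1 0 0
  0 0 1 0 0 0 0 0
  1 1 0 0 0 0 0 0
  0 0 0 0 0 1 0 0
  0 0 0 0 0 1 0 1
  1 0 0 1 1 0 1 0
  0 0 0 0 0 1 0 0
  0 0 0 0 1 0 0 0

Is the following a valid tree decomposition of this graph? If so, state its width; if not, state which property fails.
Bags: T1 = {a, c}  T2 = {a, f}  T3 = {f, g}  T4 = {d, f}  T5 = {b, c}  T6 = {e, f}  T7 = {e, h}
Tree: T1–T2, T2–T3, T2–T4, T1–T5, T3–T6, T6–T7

Yes; width 1.

Every vertex of G appears in some bag (union = {a, b, c, d, e, f, g, h}); every edge is covered by a bag; and for each vertex v the set of bags containing v is connected in the bag tree. The decomposition is therefore valid. The largest bag has 2 vertices, so the width is 1.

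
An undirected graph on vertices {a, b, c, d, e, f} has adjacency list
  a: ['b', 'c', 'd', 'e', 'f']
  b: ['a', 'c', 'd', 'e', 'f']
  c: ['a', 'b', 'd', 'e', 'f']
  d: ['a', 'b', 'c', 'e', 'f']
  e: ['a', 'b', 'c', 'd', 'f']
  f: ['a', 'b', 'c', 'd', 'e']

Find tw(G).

5

A width-5 tree decomposition is:
Bags: B1 = {a, b, c, d, e, f}
Tree: (single bag)
A single bag containing all 6 vertices is trivially a valid decomposition of width 5. On the other hand G contains the 6-clique {a, b, c, d, e, f}. A clique must lie in a single bag of any decomposition, so no decomposition can have width below 5. The upper and lower bounds meet at 5, so that is the treewidth.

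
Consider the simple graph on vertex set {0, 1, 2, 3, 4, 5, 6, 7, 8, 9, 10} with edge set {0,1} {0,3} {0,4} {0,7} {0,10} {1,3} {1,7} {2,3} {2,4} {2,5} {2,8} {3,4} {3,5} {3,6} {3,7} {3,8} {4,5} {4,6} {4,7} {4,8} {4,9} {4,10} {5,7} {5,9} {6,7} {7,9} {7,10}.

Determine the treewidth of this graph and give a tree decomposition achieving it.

The largest bag has 4 vertices, giving width 3; this decomposition certifies tw(G) ≤ 3. For the lower bound, the 4 vertices {0, 1, 3, 7} are pairwise adjacent, and any tree decomposition puts a clique entirely inside one bag — forcing width ≥ 3. Therefore the treewidth is 3.

Treewidth 3.
One optimal decomposition is:
Bags: B1 = {3, 4, 5, 7}  B2 = {0, 3, 4, 7}  B3 = {3, 4, 6, 7}  B4 = {0, 1, 3, 7}  B5 = {2, 3, 4, 5}  B6 = {0, 4, 7, 10}  B7 = {4, 5, 7, 9}  B8 = {2, 3, 4, 8}
Tree: B1–B2, B2–B3, B2–B4, B1–B5, B2–B6, B1–B7, B5–B8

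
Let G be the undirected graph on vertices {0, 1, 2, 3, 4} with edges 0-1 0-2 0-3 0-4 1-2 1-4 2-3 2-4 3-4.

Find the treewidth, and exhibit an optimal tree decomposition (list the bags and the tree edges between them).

Treewidth 3.
Bags: B1 = {0, 2, 3, 4}  B2 = {0, 1, 2, 4}
Tree: B1–B2

Each bag holds 4 vertices, so the decomposition has width 3, which upper-bounds the treewidth. For the lower bound, the 4 vertices {0, 1, 2, 4} are pairwise adjacent, and any tree decomposition puts a clique entirely inside one bag — forcing width ≥ 3. The upper and lower bounds meet at 3, so that is the treewidth.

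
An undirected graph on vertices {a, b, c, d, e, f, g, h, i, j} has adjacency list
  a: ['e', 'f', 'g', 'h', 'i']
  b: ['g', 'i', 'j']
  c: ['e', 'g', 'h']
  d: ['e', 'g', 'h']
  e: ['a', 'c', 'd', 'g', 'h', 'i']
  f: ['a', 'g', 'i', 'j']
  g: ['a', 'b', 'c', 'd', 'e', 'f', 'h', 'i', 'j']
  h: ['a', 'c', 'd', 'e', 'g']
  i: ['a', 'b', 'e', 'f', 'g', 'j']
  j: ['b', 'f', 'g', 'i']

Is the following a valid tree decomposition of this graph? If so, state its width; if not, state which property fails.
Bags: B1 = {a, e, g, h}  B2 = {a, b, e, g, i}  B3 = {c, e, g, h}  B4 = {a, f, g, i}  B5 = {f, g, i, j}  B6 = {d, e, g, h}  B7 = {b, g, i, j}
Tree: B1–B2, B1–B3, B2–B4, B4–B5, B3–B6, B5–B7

No — bags containing vertex b are not connected in the tree.

A tree decomposition must satisfy three properties: every vertex lies in some bag; for every edge, both endpoints lie together in some bag; and for every vertex, the bags containing it form a connected subtree. Here bags containing vertex b are not connected in the tree, so the decomposition is invalid.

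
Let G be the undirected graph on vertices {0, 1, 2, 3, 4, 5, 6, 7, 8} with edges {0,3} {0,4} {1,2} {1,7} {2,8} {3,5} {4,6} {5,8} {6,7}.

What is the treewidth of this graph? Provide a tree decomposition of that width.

Treewidth 2.
One such decomposition:
Bags: B1 = {0, 3, 4}  B2 = {3, 4, 5}  B3 = {4, 5, 8}  B4 = {2, 4, 8}  B5 = {1, 2, 4}  B6 = {1, 4, 7}  B7 = {4, 6, 7}
Tree: B1–B2, B2–B3, B3–B4, B4–B5, B5–B6, B6–B7

Each bag holds 3 vertices, so the decomposition has width 2, which upper-bounds the treewidth. For the lower bound, G contains the cycle 4–0–3–5–8–2–1–7–6–4, so G is not a forest; only forests have treewidth ≤ 1, hence tw(G) ≥ 2. Therefore the treewidth is 2.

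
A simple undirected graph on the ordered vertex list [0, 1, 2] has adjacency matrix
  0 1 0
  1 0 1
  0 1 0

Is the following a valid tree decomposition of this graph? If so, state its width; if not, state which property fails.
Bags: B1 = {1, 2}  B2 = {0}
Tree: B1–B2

A tree decomposition must satisfy three properties: every vertex lies in some bag; for every edge, both endpoints lie together in some bag; and for every vertex, the bags containing it form a connected subtree. Here edge (1,0) lies in no bag, so the decomposition is invalid.

No — edge (1,0) lies in no bag.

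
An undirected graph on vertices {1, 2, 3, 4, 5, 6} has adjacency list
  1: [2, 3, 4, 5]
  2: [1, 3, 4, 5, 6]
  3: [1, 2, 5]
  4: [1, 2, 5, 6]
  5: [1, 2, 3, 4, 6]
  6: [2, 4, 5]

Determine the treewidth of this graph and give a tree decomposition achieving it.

Every bag has size at most 4, so the width is 4 − 1 = 3 and tw(G) ≤ 3. On the other hand G contains the 4-clique {1, 2, 3, 5}. A clique must lie in a single bag of any decomposition, so no decomposition can have width below 3. The upper and lower bounds meet at 3, so that is the treewidth.

Treewidth 3.
One such decomposition:
Bags: B1 = {1, 2, 4, 5}  B2 = {2, 4, 5, 6}  B3 = {1, 2, 3, 5}
Tree: B1–B2, B1–B3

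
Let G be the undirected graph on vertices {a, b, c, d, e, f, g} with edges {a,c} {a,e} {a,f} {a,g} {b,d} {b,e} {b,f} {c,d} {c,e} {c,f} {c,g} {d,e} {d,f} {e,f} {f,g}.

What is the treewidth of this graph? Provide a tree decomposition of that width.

Treewidth 3.
One optimal decomposition is:
Bags: B1 = {a, c, e, f}  B2 = {a, c, f, g}  B3 = {c, d, e, f}  B4 = {b, d, e, f}
Tree: B1–B2, B1–B3, B3–B4

The largest bag has 4 vertices, giving width 3; this decomposition certifies tw(G) ≤ 3. On the other hand G contains the 4-clique {a, c, f, g}. A clique must lie in a single bag of any decomposition, so no decomposition can have width below 3. The upper and lower bounds meet at 3, so that is the treewidth.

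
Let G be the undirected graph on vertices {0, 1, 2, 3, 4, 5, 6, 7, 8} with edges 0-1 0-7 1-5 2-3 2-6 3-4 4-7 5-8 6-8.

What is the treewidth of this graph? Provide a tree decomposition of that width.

Treewidth 2.
One optimal decomposition is:
Bags: B1 = {0, 4, 7}  B2 = {0, 1, 4}  B3 = {1, 4, 5}  B4 = {4, 5, 8}  B5 = {4, 6, 8}  B6 = {2, 4, 6}  B7 = {2, 3, 4}
Tree: B1–B2, B2–B3, B3–B4, B4–B5, B5–B6, B6–B7

Each bag holds 3 vertices, so the decomposition has width 2, which upper-bounds the treewidth. Since 4–7–0–1–5–8–6–2–3–4 is a cycle in G, G is not acyclic. Forests are exactly the graphs of treewidth ≤ 1, so tw(G) ≥ 2. Combining the bounds, tw(G) = 2.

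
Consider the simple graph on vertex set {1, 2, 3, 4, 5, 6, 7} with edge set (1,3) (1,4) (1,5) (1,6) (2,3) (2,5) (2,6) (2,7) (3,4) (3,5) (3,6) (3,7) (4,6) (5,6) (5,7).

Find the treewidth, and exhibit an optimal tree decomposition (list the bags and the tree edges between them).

Treewidth 3.
One optimal decomposition is:
Bags: B1 = {1, 3, 5, 6}  B2 = {2, 3, 5, 6}  B3 = {2, 3, 5, 7}  B4 = {1, 3, 4, 6}
Tree: B1–B2, B2–B3, B1–B4

The largest bag has 4 vertices, giving width 3; this decomposition certifies tw(G) ≤ 3. On the other hand G contains the 4-clique {1, 3, 4, 6}. A clique must lie in a single bag of any decomposition, so no decomposition can have width below 3. Combining the bounds, tw(G) = 3.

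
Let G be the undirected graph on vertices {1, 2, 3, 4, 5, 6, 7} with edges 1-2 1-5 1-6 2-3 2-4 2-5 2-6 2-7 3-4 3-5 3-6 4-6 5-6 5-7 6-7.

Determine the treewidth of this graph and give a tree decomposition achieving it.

The largest bag has 4 vertices, giving width 3; this decomposition certifies tw(G) ≤ 3. For the lower bound, the 4 vertices {2, 3, 4, 6} are pairwise adjacent, and any tree decomposition puts a clique entirely inside one bag — forcing width ≥ 3. Hence tw(G) = 3 exactly.

Treewidth 3.
One optimal decomposition is:
Bags: B1 = {2, 5, 6, 7}  B2 = {2, 3, 5, 6}  B3 = {1, 2, 5, 6}  B4 = {2, 3, 4, 6}
Tree: B1–B2, B2–B3, B2–B4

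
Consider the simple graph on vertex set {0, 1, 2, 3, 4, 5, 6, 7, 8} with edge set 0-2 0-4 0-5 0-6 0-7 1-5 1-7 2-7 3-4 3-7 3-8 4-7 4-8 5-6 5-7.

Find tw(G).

A width-2 tree decomposition is:
Bags: B1 = {0, 2, 7}  B2 = {0, 5, 7}  B3 = {0, 4, 7}  B4 = {3, 4, 7}  B5 = {3, 4, 8}  B6 = {1, 5, 7}  B7 = {0, 5, 6}
Tree: B1–B2, B1–B3, B3–B4, B4–B5, B2–B6, B2–B7
The largest bag has 3 vertices, giving width 2; this decomposition certifies tw(G) ≤ 2. On the other hand G contains the 3-clique {3, 4, 8}. A clique must lie in a single bag of any decomposition, so no decomposition can have width below 2. Hence tw(G) = 2 exactly.

2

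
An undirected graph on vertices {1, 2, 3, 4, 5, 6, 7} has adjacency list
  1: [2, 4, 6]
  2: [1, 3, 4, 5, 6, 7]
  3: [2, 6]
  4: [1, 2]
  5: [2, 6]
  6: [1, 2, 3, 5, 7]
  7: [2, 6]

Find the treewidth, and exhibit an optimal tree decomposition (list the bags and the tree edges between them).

Treewidth 2.
One optimal decomposition is:
Bags: B1 = {1, 2, 6}  B2 = {1, 2, 4}  B3 = {2, 5, 6}  B4 = {2, 3, 6}  B5 = {2, 6, 7}
Tree: B1–B2, B1–B3, B3–B4, B3–B5

Each bag holds 3 vertices, so the decomposition has width 2, which upper-bounds the treewidth. On the other hand G contains the 3-clique {1, 2, 4}. A clique must lie in a single bag of any decomposition, so no decomposition can have width below 2. Combining the bounds, tw(G) = 2.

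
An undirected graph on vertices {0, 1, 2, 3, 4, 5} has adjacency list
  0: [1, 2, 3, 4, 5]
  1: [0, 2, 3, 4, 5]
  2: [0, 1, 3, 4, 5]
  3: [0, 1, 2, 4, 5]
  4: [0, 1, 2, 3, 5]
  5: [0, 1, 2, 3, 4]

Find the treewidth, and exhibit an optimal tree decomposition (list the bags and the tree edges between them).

A single bag containing all 6 vertices is trivially a valid decomposition of width 5. Conversely, {0, 1, 2, 3, 4, 5} is a clique of size 6, and the vertices of any clique must share a bag in every tree decomposition; so some bag has ≥ 6 vertices and tw(G) ≥ 5. The upper and lower bounds meet at 5, so that is the treewidth.

Treewidth 5.
One such decomposition:
Bags: B1 = {0, 1, 2, 3, 4, 5}
Tree: (single bag)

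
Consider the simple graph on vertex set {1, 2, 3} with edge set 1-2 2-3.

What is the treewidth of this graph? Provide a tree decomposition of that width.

Treewidth 1.
Bags: B1 = {2, 3}  B2 = {1, 2}
Tree: B1–B2

The largest bag has 2 vertices, giving width 1; this decomposition certifies tw(G) ≤ 1. Any graph with an edge has treewidth ≥ 1, and G has the edge 3–2. Combining the bounds, tw(G) = 1.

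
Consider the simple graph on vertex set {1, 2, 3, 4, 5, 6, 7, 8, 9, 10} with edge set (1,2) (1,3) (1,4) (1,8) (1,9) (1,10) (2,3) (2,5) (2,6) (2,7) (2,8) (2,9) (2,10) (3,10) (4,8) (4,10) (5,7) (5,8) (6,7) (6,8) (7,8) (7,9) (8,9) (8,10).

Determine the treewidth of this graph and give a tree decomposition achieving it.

Treewidth 3.
Bags: B1 = {1, 2, 8, 9}  B2 = {2, 7, 8, 9}  B3 = {1, 2, 8, 10}  B4 = {1, 4, 8, 10}  B5 = {2, 5, 7, 8}  B6 = {2, 6, 7, 8}  B7 = {1, 2, 3, 10}
Tree: B1–B2, B1–B3, B3–B4, B2–B5, B2–B6, B3–B7

Every bag has size at most 4, so the width is 4 − 1 = 3 and tw(G) ≤ 3. Conversely, {1, 2, 8, 9} is a clique of size 4, and the vertices of any clique must share a bag in every tree decomposition; so some bag has ≥ 4 vertices and tw(G) ≥ 3. Therefore the treewidth is 3.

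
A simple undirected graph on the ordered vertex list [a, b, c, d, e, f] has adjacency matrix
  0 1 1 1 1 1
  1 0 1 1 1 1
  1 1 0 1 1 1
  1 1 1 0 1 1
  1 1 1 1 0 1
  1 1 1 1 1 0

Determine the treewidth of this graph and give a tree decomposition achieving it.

Treewidth 5.
One such decomposition:
Bags: B1 = {a, b, c, d, e, f}
Tree: (single bag)

A single bag containing all 6 vertices is trivially a valid decomposition of width 5. For the lower bound, the 6 vertices {a, b, c, d, e, f} are pairwise adjacent, and any tree decomposition puts a clique entirely inside one bag — forcing width ≥ 5. Hence tw(G) = 5 exactly.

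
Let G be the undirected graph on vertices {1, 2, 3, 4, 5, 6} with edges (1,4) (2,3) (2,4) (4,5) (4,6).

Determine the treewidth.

A width-1 tree decomposition is:
Bags: B1 = {1, 4}  B2 = {2, 4}  B3 = {2, 3}  B4 = {4, 5}  B5 = {4, 6}
Tree: B1–B2, B2–B3, B1–B4, B2–B5
Each bag holds 2 vertices, so the decomposition has width 1, which upper-bounds the treewidth. Any graph with an edge has treewidth ≥ 1, and G has the edge 4–1. Hence tw(G) = 1 exactly.

1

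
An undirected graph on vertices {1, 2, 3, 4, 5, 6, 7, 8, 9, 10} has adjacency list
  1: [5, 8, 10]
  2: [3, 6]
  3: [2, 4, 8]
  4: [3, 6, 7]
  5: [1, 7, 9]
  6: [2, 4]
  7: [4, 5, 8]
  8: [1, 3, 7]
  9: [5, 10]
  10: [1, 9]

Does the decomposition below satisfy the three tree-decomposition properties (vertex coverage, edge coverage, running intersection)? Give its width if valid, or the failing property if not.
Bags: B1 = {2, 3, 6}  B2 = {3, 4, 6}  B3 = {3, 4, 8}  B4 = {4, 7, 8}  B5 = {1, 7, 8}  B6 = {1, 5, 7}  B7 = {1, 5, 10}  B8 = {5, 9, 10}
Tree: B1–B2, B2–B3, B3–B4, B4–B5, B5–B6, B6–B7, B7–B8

Checking the three conditions: (i) the bags cover all of {1, 2, 3, 4, 5, 6, 7, 8, 9, 10}; (ii) for each edge, some bag contains both endpoints; (iii) the bags containing any fixed vertex form a subtree. All hold, so the decomposition is valid with width 3 − 1 = 2.

Yes; width 2.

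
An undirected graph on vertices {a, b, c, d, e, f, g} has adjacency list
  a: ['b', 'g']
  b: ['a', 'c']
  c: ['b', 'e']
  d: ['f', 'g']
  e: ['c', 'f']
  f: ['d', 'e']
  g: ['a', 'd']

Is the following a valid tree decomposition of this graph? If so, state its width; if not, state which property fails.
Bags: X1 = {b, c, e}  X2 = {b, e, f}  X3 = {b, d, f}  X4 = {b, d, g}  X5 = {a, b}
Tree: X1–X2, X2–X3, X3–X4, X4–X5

A tree decomposition must satisfy three properties: every vertex lies in some bag; for every edge, both endpoints lie together in some bag; and for every vertex, the bags containing it form a connected subtree. Here edge (g,a) lies in no bag, so the decomposition is invalid.

No — edge (g,a) lies in no bag.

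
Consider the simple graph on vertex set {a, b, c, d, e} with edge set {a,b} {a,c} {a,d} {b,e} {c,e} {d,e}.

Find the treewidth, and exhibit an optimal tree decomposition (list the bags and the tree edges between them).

Each bag holds 3 vertices, so the decomposition has width 2, which upper-bounds the treewidth. For the lower bound, G contains the cycle a–d–e–b–a, so G is not a forest; only forests have treewidth ≤ 1, hence tw(G) ≥ 2. The upper and lower bounds meet at 2, so that is the treewidth.

Treewidth 2.
Bags: B1 = {a, d, e}  B2 = {a, b, e}  B3 = {a, c, e}
Tree: B1–B2, B2–B3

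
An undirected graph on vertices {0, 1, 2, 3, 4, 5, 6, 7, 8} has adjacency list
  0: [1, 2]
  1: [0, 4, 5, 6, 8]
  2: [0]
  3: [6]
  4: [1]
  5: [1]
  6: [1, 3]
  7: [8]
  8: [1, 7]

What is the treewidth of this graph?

1

A width-1 tree decomposition is:
Bags: B1 = {0, 1}  B2 = {1, 5}  B3 = {1, 4}  B4 = {0, 2}  B5 = {1, 6}  B6 = {3, 6}  B7 = {1, 8}  B8 = {7, 8}
Tree: B1–B2, B1–B3, B1–B4, B2–B5, B5–B6, B3–B7, B7–B8
Every bag has size at most 2, so the width is 2 − 1 = 1 and tw(G) ≤ 1. Any graph with an edge has treewidth ≥ 1, and G has the edge 0–1. Combining the bounds, tw(G) = 1.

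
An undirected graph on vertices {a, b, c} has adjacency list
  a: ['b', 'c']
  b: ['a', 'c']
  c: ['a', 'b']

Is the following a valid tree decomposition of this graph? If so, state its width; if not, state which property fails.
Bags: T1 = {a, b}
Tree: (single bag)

A tree decomposition must satisfy three properties: every vertex lies in some bag; for every edge, both endpoints lie together in some bag; and for every vertex, the bags containing it form a connected subtree. Here vertex c appears in no bag, so the decomposition is invalid.

No — vertex c appears in no bag.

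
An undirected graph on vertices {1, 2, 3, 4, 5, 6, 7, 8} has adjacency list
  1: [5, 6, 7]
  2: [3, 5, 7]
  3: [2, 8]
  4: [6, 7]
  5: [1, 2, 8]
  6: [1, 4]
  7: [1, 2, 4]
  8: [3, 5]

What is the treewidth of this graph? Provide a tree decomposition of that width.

Treewidth 2.
One such decomposition:
Bags: B1 = {3, 5, 8}  B2 = {2, 3, 5}  B3 = {1, 2, 5}  B4 = {1, 2, 7}  B5 = {1, 6, 7}  B6 = {4, 6, 7}
Tree: B1–B2, B2–B3, B3–B4, B4–B5, B5–B6

Each bag holds 3 vertices, so the decomposition has width 2, which upper-bounds the treewidth. For the lower bound, G contains the cycle 8–3–2–5–8, so G is not a forest; only forests have treewidth ≤ 1, hence tw(G) ≥ 2. The upper and lower bounds meet at 2, so that is the treewidth.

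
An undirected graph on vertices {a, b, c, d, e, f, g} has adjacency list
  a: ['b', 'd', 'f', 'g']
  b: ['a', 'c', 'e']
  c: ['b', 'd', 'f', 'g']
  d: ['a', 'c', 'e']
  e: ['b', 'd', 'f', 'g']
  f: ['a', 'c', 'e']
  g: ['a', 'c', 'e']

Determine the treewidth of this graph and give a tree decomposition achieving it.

Treewidth 3.
One optimal decomposition is:
Bags: B1 = {a, c, d, e}  B2 = {a, b, c, e}  B3 = {a, c, e, g}  B4 = {a, c, e, f}
Tree: B1–B2, B2–B3, B3–B4

Each bag holds 4 vertices, so the decomposition has width 3, which upper-bounds the treewidth. For the lower bound: the 4 vertex sets {d,e}, {a,b}, {c}, {g} are disjoint, each induces a connected subgraph, and every pair is joined by at least one edge of G. Contracting each set to a single vertex therefore yields K_{4} as a minor, and since treewidth is minor-monotone, tw(G) ≥ tw(K_{4}) = 3. Combining the bounds, tw(G) = 3.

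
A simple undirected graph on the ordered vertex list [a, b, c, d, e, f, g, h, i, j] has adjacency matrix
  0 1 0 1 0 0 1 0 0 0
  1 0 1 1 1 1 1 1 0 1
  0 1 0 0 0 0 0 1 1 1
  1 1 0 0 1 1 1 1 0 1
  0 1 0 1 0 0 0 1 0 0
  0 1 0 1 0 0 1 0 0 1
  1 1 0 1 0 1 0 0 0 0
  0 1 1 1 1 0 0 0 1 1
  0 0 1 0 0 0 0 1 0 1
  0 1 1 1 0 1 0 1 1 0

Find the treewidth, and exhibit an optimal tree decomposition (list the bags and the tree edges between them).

Treewidth 3.
Bags: B1 = {b, d, f, g}  B2 = {b, d, f, j}  B3 = {a, b, d, g}  B4 = {b, d, h, j}  B5 = {b, d, e, h}  B6 = {b, c, h, j}  B7 = {c, h, i, j}
Tree: B1–B2, B1–B3, B2–B4, B4–B5, B4–B6, B6–B7

The largest bag has 4 vertices, giving width 3; this decomposition certifies tw(G) ≤ 3. On the other hand G contains the 4-clique {a, b, d, g}. A clique must lie in a single bag of any decomposition, so no decomposition can have width below 3. Hence tw(G) = 3 exactly.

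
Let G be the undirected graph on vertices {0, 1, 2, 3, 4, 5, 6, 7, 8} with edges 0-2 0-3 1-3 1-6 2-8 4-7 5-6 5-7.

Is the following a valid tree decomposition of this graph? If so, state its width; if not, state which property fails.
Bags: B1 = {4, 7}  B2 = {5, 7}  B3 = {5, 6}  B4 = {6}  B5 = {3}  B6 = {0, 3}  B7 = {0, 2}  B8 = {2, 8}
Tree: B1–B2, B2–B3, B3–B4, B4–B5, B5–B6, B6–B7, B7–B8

A tree decomposition must satisfy three properties: every vertex lies in some bag; for every edge, both endpoints lie together in some bag; and for every vertex, the bags containing it form a connected subtree. Here vertex 1 appears in no bag, so the decomposition is invalid.

No — vertex 1 appears in no bag.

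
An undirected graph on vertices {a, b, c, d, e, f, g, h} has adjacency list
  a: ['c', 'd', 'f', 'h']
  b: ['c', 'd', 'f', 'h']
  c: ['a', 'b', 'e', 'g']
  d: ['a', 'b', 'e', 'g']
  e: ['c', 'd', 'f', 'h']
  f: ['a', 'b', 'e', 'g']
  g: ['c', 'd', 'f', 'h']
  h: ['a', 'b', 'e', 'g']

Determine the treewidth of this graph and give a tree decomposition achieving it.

Every bag has size at most 5, so the width is 5 − 1 = 4 and tw(G) ≤ 4. For the lower bound: the 5 vertex sets {e,f}, {c,g}, {b,h}, {d}, {a} are disjoint, each induces a connected subgraph, and every pair is joined by at least one edge of G. Contracting each set to a single vertex therefore yields K_{5} as a minor, and since treewidth is minor-monotone, tw(G) ≥ tw(K_{5}) = 4. The upper and lower bounds meet at 4, so that is the treewidth.

Treewidth 4.
One such decomposition:
Bags: B1 = {c, d, e, f, h}  B2 = {c, d, f, g, h}  B3 = {b, c, d, f, h}  B4 = {a, c, d, f, h}
Tree: B1–B2, B2–B3, B3–B4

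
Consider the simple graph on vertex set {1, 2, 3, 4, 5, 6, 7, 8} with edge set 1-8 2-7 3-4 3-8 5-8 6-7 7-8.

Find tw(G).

A width-1 tree decomposition is:
Bags: B1 = {3, 8}  B2 = {7, 8}  B3 = {2, 7}  B4 = {5, 8}  B5 = {6, 7}  B6 = {3, 4}  B7 = {1, 8}
Tree: B1–B2, B2–B3, B2–B4, B3–B5, B1–B6, B4–B7
Every bag has size at most 2, so the width is 2 − 1 = 1 and tw(G) ≤ 1. Since G has at least one edge (e.g. 3–8), it is not an edgeless graph, so tw(G) ≥ 1. The upper and lower bounds meet at 1, so that is the treewidth.

1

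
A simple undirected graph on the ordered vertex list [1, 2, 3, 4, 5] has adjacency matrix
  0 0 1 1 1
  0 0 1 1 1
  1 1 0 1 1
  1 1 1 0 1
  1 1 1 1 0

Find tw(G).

3

A width-3 tree decomposition is:
Bags: B1 = {1, 3, 4, 5}  B2 = {2, 3, 4, 5}
Tree: B1–B2
The largest bag has 4 vertices, giving width 3; this decomposition certifies tw(G) ≤ 3. For the lower bound, the 4 vertices {1, 3, 4, 5} are pairwise adjacent, and any tree decomposition puts a clique entirely inside one bag — forcing width ≥ 3. The upper and lower bounds meet at 3, so that is the treewidth.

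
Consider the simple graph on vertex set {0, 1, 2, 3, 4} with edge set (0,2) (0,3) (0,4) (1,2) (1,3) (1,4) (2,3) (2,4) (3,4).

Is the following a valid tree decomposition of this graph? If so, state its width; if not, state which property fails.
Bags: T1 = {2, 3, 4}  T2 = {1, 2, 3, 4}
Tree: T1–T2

No — vertex 0 appears in no bag.

A tree decomposition must satisfy three properties: every vertex lies in some bag; for every edge, both endpoints lie together in some bag; and for every vertex, the bags containing it form a connected subtree. Here vertex 0 appears in no bag, so the decomposition is invalid.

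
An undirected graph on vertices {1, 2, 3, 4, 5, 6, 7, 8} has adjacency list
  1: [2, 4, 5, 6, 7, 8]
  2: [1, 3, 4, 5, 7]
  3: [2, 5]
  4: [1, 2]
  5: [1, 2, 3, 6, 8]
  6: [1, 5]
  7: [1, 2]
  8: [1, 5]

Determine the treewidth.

2

A width-2 tree decomposition is:
Bags: B1 = {1, 2, 5}  B2 = {2, 3, 5}  B3 = {1, 2, 7}  B4 = {1, 2, 4}  B5 = {1, 5, 8}  B6 = {1, 5, 6}
Tree: B1–B2, B1–B3, B3–B4, B1–B5, B5–B6
Every bag has size at most 3, so the width is 3 − 1 = 2 and tw(G) ≤ 2. On the other hand G contains the 3-clique {1, 5, 8}. A clique must lie in a single bag of any decomposition, so no decomposition can have width below 2. The upper and lower bounds meet at 2, so that is the treewidth.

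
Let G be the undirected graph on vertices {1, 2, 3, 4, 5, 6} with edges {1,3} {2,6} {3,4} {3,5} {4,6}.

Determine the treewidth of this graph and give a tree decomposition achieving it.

Each bag holds 2 vertices, so the decomposition has width 1, which upper-bounds the treewidth. Since G has at least one edge (e.g. 1–3), it is not an edgeless graph, so tw(G) ≥ 1. Hence tw(G) = 1 exactly.

Treewidth 1.
Bags: B1 = {1, 3}  B2 = {3, 5}  B3 = {3, 4}  B4 = {4, 6}  B5 = {2, 6}
Tree: B1–B2, B2–B3, B3–B4, B4–B5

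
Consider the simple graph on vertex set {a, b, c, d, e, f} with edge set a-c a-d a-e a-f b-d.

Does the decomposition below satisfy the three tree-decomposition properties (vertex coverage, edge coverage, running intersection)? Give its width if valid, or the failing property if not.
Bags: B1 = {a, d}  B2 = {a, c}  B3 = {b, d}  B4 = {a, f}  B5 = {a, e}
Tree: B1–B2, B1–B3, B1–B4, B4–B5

Vertex coverage: the bags together contain {a, b, c, d, e, f}, the full vertex set. Edge coverage: each edge of G has both endpoints in at least one bag. Running intersection: for every vertex, the bags containing it form a connected subtree. All three properties hold, so this is a valid tree decomposition of width max|bag| − 1 = 1, and hence tw(G) ≤ 1.

Yes; width 1.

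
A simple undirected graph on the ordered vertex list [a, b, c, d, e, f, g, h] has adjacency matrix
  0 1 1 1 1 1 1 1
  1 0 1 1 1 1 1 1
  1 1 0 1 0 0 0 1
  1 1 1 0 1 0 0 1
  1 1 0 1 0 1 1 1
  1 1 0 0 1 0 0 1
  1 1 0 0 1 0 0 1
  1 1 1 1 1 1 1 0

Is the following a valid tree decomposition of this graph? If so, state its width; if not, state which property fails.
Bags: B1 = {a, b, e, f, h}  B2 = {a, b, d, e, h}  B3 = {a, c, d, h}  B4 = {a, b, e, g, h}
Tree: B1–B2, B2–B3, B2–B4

A tree decomposition must satisfy three properties: every vertex lies in some bag; for every edge, both endpoints lie together in some bag; and for every vertex, the bags containing it form a connected subtree. Here edge (b,c) lies in no bag, so the decomposition is invalid.

No — edge (b,c) lies in no bag.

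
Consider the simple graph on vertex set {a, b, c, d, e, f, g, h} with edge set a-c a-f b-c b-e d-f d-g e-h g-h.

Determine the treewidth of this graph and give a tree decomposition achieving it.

Every bag has size at most 3, so the width is 3 − 1 = 2 and tw(G) ≤ 2. For the lower bound, G contains the cycle c–a–f–d–g–h–e–b–c, so G is not a forest; only forests have treewidth ≤ 1, hence tw(G) ≥ 2. The upper and lower bounds meet at 2, so that is the treewidth.

Treewidth 2.
Bags: B1 = {a, c, f}  B2 = {c, d, f}  B3 = {c, d, g}  B4 = {c, g, h}  B5 = {c, e, h}  B6 = {b, c, e}
Tree: B1–B2, B2–B3, B3–B4, B4–B5, B5–B6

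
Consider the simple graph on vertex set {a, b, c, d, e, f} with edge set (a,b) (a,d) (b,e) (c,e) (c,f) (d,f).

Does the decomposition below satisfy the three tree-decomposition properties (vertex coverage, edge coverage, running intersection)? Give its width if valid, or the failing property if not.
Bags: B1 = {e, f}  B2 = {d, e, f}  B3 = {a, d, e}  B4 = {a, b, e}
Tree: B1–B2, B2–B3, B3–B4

A tree decomposition must satisfy three properties: every vertex lies in some bag; for every edge, both endpoints lie together in some bag; and for every vertex, the bags containing it form a connected subtree. Here vertex c appears in no bag, so the decomposition is invalid.

No — vertex c appears in no bag.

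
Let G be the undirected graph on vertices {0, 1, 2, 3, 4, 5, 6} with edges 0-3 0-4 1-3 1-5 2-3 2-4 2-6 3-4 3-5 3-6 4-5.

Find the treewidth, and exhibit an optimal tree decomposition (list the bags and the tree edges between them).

Treewidth 2.
Bags: B1 = {3, 4, 5}  B2 = {2, 3, 4}  B3 = {1, 3, 5}  B4 = {0, 3, 4}  B5 = {2, 3, 6}
Tree: B1–B2, B1–B3, B1–B4, B2–B5

Each bag holds 3 vertices, so the decomposition has width 2, which upper-bounds the treewidth. On the other hand G contains the 3-clique {1, 3, 5}. A clique must lie in a single bag of any decomposition, so no decomposition can have width below 2. Therefore the treewidth is 2.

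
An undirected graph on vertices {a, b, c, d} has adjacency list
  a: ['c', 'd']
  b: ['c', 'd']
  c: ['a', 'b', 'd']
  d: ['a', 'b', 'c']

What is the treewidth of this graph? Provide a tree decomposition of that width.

Every bag has size at most 3, so the width is 3 − 1 = 2 and tw(G) ≤ 2. For the lower bound, the 3 vertices {a, c, d} are pairwise adjacent, and any tree decomposition puts a clique entirely inside one bag — forcing width ≥ 2. The upper and lower bounds meet at 2, so that is the treewidth.

Treewidth 2.
Bags: B1 = {a, c, d}  B2 = {b, c, d}
Tree: B1–B2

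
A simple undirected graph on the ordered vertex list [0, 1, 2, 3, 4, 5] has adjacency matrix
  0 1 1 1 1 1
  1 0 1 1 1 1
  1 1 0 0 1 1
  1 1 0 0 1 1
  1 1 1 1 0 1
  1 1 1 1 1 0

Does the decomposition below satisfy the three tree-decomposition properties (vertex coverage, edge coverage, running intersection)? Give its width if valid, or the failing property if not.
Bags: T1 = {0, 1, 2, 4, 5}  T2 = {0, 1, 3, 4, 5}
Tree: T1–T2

Checking the three conditions: (i) the bags cover all of {0, 1, 2, 3, 4, 5}; (ii) for each edge, some bag contains both endpoints; (iii) the bags containing any fixed vertex form a subtree. All hold, so the decomposition is valid with width 5 − 1 = 4.

Yes; width 4.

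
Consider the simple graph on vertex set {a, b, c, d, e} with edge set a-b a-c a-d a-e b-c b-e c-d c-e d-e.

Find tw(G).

3

A width-3 tree decomposition is:
Bags: B1 = {a, c, d, e}  B2 = {a, b, c, e}
Tree: B1–B2
Each bag holds 4 vertices, so the decomposition has width 3, which upper-bounds the treewidth. On the other hand G contains the 4-clique {a, c, d, e}. A clique must lie in a single bag of any decomposition, so no decomposition can have width below 3. Combining the bounds, tw(G) = 3.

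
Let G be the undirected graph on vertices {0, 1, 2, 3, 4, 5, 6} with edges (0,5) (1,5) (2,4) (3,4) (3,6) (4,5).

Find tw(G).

A width-1 tree decomposition is:
Bags: B1 = {4, 5}  B2 = {0, 5}  B3 = {2, 4}  B4 = {3, 4}  B5 = {3, 6}  B6 = {1, 5}
Tree: B1–B2, B1–B3, B1–B4, B4–B5, B1–B6
Each bag holds 2 vertices, so the decomposition has width 1, which upper-bounds the treewidth. Any graph with an edge has treewidth ≥ 1, and G has the edge 4–5. Therefore the treewidth is 1.

1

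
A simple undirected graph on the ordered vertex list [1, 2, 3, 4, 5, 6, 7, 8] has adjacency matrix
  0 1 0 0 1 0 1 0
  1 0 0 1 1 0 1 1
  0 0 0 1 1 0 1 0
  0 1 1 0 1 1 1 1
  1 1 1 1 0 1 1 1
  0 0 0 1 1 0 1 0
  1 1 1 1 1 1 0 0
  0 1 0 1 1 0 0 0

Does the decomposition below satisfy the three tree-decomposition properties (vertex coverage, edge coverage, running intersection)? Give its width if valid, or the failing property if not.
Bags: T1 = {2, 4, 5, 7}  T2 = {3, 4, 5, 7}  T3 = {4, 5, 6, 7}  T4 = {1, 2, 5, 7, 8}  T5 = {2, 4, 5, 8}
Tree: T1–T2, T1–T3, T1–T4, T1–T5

No — bags containing vertex 8 are not connected in the tree.

A tree decomposition must satisfy three properties: every vertex lies in some bag; for every edge, both endpoints lie together in some bag; and for every vertex, the bags containing it form a connected subtree. Here bags containing vertex 8 are not connected in the tree, so the decomposition is invalid.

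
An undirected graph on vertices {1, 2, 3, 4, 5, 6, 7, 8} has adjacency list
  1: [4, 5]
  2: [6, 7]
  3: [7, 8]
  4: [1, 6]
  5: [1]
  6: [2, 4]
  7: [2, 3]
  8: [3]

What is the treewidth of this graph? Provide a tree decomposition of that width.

The largest bag has 2 vertices, giving width 1; this decomposition certifies tw(G) ≤ 1. Any graph with an edge has treewidth ≥ 1, and G has the edge 5–1. The upper and lower bounds meet at 1, so that is the treewidth.

Treewidth 1.
One optimal decomposition is:
Bags: B1 = {1, 5}  B2 = {1, 4}  B3 = {4, 6}  B4 = {2, 6}  B5 = {2, 7}  B6 = {3, 7}  B7 = {3, 8}
Tree: B1–B2, B2–B3, B3–B4, B4–B5, B5–B6, B6–B7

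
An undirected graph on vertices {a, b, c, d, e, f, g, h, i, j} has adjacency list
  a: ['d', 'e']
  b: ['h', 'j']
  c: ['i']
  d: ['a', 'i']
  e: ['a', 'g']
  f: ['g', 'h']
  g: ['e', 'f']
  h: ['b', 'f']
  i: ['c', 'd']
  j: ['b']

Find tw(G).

A width-1 tree decomposition is:
Bags: B1 = {b, j}  B2 = {b, h}  B3 = {f, h}  B4 = {f, g}  B5 = {e, g}  B6 = {a, e}  B7 = {a, d}  B8 = {d, i}  B9 = {c, i}
Tree: B1–B2, B2–B3, B3–B4, B4–B5, B5–B6, B6–B7, B7–B8, B8–B9
Every bag has size at most 2, so the width is 2 − 1 = 1 and tw(G) ≤ 1. Any graph with an edge has treewidth ≥ 1, and G has the edge j–b. Therefore the treewidth is 1.

1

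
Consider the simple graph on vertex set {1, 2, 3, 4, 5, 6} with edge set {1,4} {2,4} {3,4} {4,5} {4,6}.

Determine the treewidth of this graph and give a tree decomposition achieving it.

Treewidth 1.
One such decomposition:
Bags: B1 = {4, 6}  B2 = {4, 5}  B3 = {3, 4}  B4 = {2, 4}  B5 = {1, 4}
Tree: B1–B2, B2–B3, B2–B4, B4–B5

The largest bag has 2 vertices, giving width 1; this decomposition certifies tw(G) ≤ 1. Any graph with an edge has treewidth ≥ 1, and G has the edge 4–6. Therefore the treewidth is 1.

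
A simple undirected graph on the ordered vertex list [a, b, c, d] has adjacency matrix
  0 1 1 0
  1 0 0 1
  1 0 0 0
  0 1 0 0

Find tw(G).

A width-1 tree decomposition is:
Bags: B1 = {b, d}  B2 = {a, b}  B3 = {a, c}
Tree: B1–B2, B2–B3
The largest bag has 2 vertices, giving width 1; this decomposition certifies tw(G) ≤ 1. Since G has at least one edge (e.g. b–d), it is not an edgeless graph, so tw(G) ≥ 1. Hence tw(G) = 1 exactly.

1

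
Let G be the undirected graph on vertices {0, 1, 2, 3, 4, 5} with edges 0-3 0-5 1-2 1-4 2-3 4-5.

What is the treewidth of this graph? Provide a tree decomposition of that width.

Treewidth 2.
One optimal decomposition is:
Bags: B1 = {0, 4, 5}  B2 = {0, 1, 4}  B3 = {0, 1, 2}  B4 = {0, 2, 3}
Tree: B1–B2, B2–B3, B3–B4

Every bag has size at most 3, so the width is 3 − 1 = 2 and tw(G) ≤ 2. For the lower bound, G contains the cycle 0–5–4–1–2–3–0, so G is not a forest; only forests have treewidth ≤ 1, hence tw(G) ≥ 2. Hence tw(G) = 2 exactly.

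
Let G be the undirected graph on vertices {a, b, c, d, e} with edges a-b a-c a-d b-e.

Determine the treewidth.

1

A width-1 tree decomposition is:
Bags: B1 = {a, c}  B2 = {a, d}  B3 = {a, b}  B4 = {b, e}
Tree: B1–B2, B2–B3, B3–B4
Every bag has size at most 2, so the width is 2 − 1 = 1 and tw(G) ≤ 1. Any graph with an edge has treewidth ≥ 1, and G has the edge a–c. The upper and lower bounds meet at 1, so that is the treewidth.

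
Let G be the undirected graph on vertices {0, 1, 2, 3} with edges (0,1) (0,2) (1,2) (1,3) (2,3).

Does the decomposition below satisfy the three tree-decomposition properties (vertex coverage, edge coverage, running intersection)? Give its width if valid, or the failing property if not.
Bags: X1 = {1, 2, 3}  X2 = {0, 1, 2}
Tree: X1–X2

Yes; width 2.

Checking the three conditions: (i) the bags cover all of {0, 1, 2, 3}; (ii) for each edge, some bag contains both endpoints; (iii) the bags containing any fixed vertex form a subtree. All hold, so the decomposition is valid with width 3 − 1 = 2.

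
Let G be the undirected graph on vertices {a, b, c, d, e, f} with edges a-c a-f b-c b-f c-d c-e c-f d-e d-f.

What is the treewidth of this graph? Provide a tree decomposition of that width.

Treewidth 2.
One such decomposition:
Bags: B1 = {a, c, f}  B2 = {c, d, f}  B3 = {b, c, f}  B4 = {c, d, e}
Tree: B1–B2, B2–B3, B2–B4

The largest bag has 3 vertices, giving width 2; this decomposition certifies tw(G) ≤ 2. For the lower bound, the 3 vertices {c, d, e} are pairwise adjacent, and any tree decomposition puts a clique entirely inside one bag — forcing width ≥ 2. The upper and lower bounds meet at 2, so that is the treewidth.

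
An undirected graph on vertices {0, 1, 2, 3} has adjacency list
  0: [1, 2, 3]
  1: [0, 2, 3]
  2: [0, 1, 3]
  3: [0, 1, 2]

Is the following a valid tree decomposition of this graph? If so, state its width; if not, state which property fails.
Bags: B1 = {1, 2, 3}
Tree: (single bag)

No — vertex 0 appears in no bag.

A tree decomposition must satisfy three properties: every vertex lies in some bag; for every edge, both endpoints lie together in some bag; and for every vertex, the bags containing it form a connected subtree. Here vertex 0 appears in no bag, so the decomposition is invalid.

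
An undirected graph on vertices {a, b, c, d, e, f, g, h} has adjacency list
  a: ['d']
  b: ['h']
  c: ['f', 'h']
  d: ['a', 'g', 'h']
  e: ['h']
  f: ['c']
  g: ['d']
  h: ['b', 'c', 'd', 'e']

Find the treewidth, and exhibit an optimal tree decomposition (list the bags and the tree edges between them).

Treewidth 1.
Bags: B1 = {c, h}  B2 = {c, f}  B3 = {e, h}  B4 = {d, h}  B5 = {d, g}  B6 = {b, h}  B7 = {a, d}
Tree: B1–B2, B1–B3, B3–B4, B4–B5, B4–B6, B4–B7

The largest bag has 2 vertices, giving width 1; this decomposition certifies tw(G) ≤ 1. Any graph with an edge has treewidth ≥ 1, and G has the edge c–h. Hence tw(G) = 1 exactly.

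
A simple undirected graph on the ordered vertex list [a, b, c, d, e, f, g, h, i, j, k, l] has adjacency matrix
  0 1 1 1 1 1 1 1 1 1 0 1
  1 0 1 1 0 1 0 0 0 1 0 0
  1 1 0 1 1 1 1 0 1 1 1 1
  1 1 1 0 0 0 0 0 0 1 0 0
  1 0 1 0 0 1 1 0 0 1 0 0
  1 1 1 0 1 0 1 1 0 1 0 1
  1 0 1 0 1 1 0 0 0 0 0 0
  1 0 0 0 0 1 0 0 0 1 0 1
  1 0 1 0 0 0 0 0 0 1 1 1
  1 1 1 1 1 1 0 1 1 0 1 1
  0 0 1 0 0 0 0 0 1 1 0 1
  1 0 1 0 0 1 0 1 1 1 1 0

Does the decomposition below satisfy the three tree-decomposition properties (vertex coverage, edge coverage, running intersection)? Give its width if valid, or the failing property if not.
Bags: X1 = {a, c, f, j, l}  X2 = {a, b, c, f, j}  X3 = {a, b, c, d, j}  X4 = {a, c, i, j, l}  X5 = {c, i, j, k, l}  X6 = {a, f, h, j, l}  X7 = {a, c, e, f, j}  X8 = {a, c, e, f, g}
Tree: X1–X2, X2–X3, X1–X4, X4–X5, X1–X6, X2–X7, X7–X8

Vertex coverage: the bags together contain {a, b, c, d, e, f, g, h, i, j, k, l}, the full vertex set. Edge coverage: each edge of G has both endpoints in at least one bag. Running intersection: for every vertex, the bags containing it form a connected subtree. All three properties hold, so this is a valid tree decomposition of width max|bag| − 1 = 4, and hence tw(G) ≤ 4.

Yes; width 4.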